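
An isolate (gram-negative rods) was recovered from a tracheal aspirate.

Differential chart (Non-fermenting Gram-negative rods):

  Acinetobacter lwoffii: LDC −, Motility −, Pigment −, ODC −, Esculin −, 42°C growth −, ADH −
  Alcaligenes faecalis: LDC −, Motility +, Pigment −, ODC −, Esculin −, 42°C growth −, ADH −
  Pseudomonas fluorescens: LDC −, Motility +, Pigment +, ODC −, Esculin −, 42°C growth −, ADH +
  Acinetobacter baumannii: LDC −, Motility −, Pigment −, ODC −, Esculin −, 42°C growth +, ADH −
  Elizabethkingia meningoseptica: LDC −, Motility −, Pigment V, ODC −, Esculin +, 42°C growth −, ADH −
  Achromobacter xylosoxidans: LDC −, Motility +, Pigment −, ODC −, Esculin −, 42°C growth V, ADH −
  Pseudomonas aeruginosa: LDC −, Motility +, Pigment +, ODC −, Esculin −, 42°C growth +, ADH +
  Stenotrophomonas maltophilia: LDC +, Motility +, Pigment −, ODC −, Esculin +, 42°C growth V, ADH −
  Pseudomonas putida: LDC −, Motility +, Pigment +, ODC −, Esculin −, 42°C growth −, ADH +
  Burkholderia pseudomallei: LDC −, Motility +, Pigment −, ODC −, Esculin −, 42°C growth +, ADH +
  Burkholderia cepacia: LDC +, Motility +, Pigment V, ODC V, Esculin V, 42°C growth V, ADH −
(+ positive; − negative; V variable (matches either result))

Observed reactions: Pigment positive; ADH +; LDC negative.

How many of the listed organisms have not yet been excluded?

ADH +: excludes 7 organisms — 4 left.
Pigment +: excludes Burkholderia pseudomallei — 3 left.
LDC −: all 3 remaining candidates are consistent.
Still consistent: Pseudomonas aeruginosa, Pseudomonas fluorescens, Pseudomonas putida.

3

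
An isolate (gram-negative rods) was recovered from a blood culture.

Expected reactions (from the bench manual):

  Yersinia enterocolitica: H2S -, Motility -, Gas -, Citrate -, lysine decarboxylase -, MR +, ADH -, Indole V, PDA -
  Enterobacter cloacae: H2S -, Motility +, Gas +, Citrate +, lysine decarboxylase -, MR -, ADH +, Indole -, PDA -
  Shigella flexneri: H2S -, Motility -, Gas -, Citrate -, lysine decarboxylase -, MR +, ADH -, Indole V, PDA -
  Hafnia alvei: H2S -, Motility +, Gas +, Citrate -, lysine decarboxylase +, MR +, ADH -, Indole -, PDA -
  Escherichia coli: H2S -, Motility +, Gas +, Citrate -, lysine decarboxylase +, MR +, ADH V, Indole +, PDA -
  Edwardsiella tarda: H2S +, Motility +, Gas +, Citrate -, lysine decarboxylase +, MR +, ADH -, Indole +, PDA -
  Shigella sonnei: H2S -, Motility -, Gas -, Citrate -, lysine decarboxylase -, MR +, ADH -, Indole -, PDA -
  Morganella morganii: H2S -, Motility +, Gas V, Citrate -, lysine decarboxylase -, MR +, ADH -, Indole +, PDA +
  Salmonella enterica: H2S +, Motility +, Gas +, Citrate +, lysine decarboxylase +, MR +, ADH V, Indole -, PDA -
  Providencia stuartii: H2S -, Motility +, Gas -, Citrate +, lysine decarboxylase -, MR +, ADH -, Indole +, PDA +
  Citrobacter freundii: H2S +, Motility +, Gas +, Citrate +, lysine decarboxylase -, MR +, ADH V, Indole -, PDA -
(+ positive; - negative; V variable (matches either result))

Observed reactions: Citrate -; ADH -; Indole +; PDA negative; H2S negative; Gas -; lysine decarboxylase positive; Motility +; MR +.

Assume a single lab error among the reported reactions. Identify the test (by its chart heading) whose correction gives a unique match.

Gas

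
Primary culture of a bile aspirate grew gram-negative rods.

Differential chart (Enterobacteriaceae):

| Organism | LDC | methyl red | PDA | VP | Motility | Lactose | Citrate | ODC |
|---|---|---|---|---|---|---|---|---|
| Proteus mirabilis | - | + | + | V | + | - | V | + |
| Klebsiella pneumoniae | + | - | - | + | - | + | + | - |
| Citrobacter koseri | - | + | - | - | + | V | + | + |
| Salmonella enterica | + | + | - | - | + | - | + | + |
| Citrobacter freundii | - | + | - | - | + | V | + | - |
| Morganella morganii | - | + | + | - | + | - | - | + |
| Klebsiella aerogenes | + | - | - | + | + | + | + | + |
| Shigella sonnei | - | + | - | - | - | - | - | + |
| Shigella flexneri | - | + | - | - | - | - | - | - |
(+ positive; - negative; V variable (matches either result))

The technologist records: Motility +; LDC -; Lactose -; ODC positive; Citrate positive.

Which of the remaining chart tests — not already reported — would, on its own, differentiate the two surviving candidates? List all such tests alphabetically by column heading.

ODC +: excludes Klebsiella pneumoniae, Citrobacter freundii, Shigella flexneri — 6 left.
Lactose -: excludes Klebsiella aerogenes — 5 left.
LDC -: excludes Salmonella enterica — 4 left.
Motility +: excludes Shigella sonnei — 3 left.
Citrate +: excludes Morganella morganii — 2 left.
Two candidates remain: Citrobacter koseri and Proteus mirabilis.
  methyl red: + vs + — same for both, does not separate.
  PDA: Citrobacter koseri -, Proteus mirabilis + — discriminates.
  VP: - vs V — variable for at least one, does not separate.

PDA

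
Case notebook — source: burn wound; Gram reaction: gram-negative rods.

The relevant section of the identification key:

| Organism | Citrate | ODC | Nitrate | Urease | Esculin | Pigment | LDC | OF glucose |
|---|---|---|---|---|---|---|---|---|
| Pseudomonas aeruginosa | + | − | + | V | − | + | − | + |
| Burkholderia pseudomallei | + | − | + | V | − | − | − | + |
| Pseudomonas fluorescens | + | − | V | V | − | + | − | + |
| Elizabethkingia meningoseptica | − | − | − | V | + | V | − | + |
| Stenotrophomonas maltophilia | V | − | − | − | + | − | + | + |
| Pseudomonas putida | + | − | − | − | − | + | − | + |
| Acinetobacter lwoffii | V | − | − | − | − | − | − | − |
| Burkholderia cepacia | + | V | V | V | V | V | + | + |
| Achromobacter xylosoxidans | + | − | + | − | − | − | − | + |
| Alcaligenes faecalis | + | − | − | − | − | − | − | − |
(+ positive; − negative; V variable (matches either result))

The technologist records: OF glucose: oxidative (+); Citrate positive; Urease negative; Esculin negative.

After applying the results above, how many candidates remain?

Citrate +: excludes Elizabethkingia meningoseptica — 9 left.
Urease −: all 9 remaining candidates are consistent.
Esculin −: excludes Stenotrophomonas maltophilia — 8 left.
OF glucose +: excludes Acinetobacter lwoffii, Alcaligenes faecalis — 6 left.
Still consistent: Achromobacter xylosoxidans, Burkholderia cepacia, Burkholderia pseudomallei, Pseudomonas aeruginosa, Pseudomonas fluorescens, Pseudomonas putida.

6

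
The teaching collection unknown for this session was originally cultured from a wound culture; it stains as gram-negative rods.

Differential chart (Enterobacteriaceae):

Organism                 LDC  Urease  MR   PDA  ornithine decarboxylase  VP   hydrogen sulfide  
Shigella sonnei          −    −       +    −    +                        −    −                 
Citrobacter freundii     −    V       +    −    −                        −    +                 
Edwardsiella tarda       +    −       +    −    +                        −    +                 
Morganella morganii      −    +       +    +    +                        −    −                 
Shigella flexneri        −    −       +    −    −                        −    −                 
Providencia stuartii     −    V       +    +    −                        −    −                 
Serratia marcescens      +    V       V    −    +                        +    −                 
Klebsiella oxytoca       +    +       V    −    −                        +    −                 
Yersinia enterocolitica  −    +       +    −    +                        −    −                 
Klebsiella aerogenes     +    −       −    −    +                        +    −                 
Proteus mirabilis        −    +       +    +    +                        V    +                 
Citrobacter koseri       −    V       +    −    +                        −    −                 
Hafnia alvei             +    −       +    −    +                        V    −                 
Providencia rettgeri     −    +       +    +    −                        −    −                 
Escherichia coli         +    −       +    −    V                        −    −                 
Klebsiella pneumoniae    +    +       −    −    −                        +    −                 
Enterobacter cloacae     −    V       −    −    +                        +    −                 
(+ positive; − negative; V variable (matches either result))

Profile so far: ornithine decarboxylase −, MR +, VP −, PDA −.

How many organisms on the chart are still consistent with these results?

3

VP −: excludes 5 organisms — 12 left.
MR +: all 12 remaining candidates are consistent.
PDA −: excludes Morganella morganii, Providencia stuartii, Proteus mirabilis, Providencia rettgeri — 8 left.
ornithine decarboxylase −: excludes 5 organisms — 3 left.
Still consistent: Citrobacter freundii, Escherichia coli, Shigella flexneri.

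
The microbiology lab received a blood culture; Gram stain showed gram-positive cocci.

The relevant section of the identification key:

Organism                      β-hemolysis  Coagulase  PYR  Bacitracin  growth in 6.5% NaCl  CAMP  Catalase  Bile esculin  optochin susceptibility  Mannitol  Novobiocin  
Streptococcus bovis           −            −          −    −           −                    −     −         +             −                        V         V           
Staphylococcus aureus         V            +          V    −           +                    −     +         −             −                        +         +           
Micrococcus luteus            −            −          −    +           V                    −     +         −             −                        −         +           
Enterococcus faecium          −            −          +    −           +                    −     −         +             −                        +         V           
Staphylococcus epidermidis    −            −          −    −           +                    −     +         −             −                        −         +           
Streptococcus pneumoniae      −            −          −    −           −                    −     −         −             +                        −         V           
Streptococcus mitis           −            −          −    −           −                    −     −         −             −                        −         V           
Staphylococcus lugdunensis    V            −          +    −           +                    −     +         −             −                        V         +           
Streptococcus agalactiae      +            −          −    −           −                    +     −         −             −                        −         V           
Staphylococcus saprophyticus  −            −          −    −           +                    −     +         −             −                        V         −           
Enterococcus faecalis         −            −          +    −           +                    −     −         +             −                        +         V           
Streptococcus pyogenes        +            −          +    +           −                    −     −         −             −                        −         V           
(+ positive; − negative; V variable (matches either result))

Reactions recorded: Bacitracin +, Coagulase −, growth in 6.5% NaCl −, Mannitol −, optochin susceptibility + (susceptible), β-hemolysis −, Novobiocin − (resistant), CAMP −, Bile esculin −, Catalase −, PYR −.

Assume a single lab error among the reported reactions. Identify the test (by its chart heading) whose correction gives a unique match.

Bacitracin

As reported, no row in the chart matches all 11 reactions.
Reversing Novobiocin → still no organism matches.
Reversing Mannitol → still no organism matches.
Reversing Bile esculin → still no organism matches.
Reversing growth in 6.5% NaCl → still no organism matches.
Reversing Bacitracin (to −) → unique match: Streptococcus pneumoniae.
Reversing Catalase → still no organism matches.
Reversing Coagulase → still no organism matches.
Reversing PYR → still no organism matches.
Reversing optochin susceptibility → still no organism matches.
Reversing CAMP → still no organism matches.
Reversing β-hemolysis → still no organism matches.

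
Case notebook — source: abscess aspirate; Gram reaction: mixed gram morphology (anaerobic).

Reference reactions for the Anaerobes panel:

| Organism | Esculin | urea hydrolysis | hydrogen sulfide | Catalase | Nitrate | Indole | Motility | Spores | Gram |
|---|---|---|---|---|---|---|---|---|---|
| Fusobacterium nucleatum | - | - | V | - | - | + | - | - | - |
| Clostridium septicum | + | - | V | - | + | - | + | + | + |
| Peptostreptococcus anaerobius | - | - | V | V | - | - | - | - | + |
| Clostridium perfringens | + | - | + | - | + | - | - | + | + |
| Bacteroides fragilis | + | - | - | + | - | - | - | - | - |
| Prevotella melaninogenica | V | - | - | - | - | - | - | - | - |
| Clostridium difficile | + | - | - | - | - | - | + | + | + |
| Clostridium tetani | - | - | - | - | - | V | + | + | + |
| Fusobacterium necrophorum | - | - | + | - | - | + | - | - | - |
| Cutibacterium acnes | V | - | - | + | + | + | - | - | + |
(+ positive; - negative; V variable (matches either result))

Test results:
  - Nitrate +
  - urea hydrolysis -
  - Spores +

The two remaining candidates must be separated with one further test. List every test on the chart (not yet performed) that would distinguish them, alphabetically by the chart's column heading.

urea hydrolysis -: all 10 remaining candidates are consistent.
Spores +: excludes 6 organisms — 4 left.
Nitrate +: excludes Clostridium difficile, Clostridium tetani — 2 left.
Two candidates remain: Clostridium perfringens and Clostridium septicum.
  Esculin: + vs + — same for both, does not separate.
  hydrogen sulfide: + vs V — variable for at least one, does not separate.
  Catalase: - vs - — same for both, does not separate.
  Indole: - vs - — same for both, does not separate.
  Motility: Clostridium perfringens -, Clostridium septicum + — discriminates.
  Gram: + vs + — same for both, does not separate.

Motility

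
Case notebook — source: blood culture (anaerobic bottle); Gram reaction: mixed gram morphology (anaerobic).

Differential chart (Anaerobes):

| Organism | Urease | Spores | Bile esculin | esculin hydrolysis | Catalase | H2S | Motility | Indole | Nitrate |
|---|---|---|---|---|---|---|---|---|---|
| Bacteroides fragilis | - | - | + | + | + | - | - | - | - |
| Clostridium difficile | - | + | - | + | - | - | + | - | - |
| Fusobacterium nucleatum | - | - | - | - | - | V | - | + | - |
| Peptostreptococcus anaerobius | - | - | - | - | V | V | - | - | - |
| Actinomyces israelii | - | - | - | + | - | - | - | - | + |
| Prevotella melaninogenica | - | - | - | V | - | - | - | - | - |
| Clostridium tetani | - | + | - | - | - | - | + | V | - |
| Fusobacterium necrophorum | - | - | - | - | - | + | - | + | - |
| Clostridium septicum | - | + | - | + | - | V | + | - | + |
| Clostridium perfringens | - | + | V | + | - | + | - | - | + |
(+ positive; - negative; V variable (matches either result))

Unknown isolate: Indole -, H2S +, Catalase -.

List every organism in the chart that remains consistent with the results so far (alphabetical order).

Clostridium perfringens, Clostridium septicum, Peptostreptococcus anaerobius

H2S +: excludes 5 organisms — 5 left.
Catalase -: all 5 remaining candidates are consistent.
Indole -: excludes Fusobacterium nucleatum, Fusobacterium necrophorum — 3 left.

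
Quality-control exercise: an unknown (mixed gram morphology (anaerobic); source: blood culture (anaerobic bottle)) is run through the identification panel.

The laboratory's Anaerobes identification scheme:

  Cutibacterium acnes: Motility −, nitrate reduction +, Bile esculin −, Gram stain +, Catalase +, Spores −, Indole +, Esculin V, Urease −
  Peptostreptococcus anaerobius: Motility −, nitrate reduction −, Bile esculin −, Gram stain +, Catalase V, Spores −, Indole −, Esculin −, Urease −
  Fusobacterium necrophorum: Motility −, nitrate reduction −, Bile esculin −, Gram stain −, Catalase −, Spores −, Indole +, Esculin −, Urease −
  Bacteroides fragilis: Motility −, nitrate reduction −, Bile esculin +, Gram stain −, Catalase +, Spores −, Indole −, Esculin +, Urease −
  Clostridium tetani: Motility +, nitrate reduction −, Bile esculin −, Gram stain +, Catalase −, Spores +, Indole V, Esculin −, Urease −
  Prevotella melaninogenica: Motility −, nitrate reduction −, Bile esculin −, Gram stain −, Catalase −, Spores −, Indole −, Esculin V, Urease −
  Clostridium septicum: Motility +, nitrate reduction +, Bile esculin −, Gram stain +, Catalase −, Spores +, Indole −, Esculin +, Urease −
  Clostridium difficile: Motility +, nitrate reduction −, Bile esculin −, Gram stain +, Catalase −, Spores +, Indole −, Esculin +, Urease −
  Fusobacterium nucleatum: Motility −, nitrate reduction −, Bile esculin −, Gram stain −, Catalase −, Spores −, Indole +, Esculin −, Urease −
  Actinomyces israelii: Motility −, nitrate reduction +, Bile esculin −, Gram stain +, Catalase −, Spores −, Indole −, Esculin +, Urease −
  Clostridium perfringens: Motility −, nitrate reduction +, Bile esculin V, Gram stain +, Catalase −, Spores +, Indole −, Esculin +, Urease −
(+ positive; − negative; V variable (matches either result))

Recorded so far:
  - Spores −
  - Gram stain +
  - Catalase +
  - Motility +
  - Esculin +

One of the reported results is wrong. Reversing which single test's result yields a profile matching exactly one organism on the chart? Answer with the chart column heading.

As reported, no row in the chart matches all 5 reactions.
Reversing Gram stain → still no organism matches.
Reversing Esculin → still no organism matches.
Reversing Catalase → still no organism matches.
Reversing Spores → still no organism matches.
Reversing Motility (to −) → unique match: Cutibacterium acnes.

Motility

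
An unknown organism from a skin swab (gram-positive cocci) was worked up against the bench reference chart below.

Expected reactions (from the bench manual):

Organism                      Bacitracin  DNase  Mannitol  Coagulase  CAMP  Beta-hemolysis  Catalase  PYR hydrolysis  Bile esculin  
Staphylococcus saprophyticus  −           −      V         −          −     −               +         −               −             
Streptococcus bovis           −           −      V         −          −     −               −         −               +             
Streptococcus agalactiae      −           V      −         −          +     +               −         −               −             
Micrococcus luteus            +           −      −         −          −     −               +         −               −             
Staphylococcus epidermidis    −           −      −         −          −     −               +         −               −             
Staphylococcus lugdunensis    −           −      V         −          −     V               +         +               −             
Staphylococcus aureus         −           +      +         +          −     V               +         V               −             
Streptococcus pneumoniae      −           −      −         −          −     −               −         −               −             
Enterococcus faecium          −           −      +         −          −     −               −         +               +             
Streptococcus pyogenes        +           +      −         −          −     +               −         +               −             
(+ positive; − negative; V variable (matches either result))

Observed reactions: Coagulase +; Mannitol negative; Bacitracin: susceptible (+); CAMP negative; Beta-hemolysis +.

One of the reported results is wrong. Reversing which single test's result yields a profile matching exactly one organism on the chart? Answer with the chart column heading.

Coagulase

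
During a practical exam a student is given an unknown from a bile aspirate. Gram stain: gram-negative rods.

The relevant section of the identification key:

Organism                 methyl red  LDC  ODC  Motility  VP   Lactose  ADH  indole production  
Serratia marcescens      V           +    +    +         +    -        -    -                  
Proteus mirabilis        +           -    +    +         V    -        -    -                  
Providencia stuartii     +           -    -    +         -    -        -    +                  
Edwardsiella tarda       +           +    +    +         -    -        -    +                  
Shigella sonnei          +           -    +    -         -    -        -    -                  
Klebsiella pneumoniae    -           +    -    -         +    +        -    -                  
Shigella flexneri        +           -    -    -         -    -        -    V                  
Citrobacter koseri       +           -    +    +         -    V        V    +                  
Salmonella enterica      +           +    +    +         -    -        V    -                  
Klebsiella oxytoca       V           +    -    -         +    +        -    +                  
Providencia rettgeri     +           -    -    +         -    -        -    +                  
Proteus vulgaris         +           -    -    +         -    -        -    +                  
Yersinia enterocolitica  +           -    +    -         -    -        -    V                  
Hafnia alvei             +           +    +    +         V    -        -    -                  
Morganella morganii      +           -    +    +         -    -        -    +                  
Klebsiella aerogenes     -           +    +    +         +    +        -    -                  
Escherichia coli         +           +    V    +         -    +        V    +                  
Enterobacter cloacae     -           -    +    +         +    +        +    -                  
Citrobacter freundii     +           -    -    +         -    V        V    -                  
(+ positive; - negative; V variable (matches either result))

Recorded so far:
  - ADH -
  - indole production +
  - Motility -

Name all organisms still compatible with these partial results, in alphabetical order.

Klebsiella oxytoca, Shigella flexneri, Yersinia enterocolitica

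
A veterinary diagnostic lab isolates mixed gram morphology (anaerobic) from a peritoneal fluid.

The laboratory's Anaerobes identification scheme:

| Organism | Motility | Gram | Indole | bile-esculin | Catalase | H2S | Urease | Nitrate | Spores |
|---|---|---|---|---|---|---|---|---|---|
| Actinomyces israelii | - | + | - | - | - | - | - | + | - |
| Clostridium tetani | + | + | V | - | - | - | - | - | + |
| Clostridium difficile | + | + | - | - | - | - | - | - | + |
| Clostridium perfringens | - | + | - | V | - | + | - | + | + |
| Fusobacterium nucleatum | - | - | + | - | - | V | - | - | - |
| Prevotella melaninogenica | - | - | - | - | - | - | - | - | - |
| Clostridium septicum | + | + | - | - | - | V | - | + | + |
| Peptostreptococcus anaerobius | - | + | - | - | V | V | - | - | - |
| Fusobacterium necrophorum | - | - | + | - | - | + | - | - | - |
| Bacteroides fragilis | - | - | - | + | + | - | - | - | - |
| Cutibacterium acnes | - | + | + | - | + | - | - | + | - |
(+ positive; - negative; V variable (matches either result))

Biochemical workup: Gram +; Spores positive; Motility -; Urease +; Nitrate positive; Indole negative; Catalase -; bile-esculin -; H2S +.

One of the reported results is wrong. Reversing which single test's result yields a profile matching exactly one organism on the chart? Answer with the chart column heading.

As reported, no row in the chart matches all 9 reactions.
Reversing H2S → still no organism matches.
Reversing Gram → still no organism matches.
Reversing Nitrate → still no organism matches.
Reversing Catalase → still no organism matches.
Reversing Urease (to -) → unique match: Clostridium perfringens.
Reversing Motility → still no organism matches.
Reversing Spores → still no organism matches.
Reversing Indole → still no organism matches.
Reversing bile-esculin → still no organism matches.

Urease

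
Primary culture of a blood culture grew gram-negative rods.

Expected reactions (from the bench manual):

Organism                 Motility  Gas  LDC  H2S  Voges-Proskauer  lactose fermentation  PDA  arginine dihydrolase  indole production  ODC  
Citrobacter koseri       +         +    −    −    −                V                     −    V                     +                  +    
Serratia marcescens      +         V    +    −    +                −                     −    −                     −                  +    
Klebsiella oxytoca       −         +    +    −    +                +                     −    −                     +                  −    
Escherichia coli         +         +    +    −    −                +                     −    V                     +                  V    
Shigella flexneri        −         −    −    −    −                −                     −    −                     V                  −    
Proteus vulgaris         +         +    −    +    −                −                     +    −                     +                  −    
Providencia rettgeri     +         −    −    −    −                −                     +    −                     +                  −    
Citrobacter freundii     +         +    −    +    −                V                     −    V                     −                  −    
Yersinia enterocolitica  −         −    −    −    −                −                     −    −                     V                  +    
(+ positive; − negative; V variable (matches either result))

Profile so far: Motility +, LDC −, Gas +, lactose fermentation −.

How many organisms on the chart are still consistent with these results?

lactose fermentation −: excludes Klebsiella oxytoca, Escherichia coli — 7 left.
LDC −: excludes Serratia marcescens — 6 left.
Motility +: excludes Shigella flexneri, Yersinia enterocolitica — 4 left.
Gas +: excludes Providencia rettgeri — 3 left.
Still consistent: Citrobacter freundii, Citrobacter koseri, Proteus vulgaris.

3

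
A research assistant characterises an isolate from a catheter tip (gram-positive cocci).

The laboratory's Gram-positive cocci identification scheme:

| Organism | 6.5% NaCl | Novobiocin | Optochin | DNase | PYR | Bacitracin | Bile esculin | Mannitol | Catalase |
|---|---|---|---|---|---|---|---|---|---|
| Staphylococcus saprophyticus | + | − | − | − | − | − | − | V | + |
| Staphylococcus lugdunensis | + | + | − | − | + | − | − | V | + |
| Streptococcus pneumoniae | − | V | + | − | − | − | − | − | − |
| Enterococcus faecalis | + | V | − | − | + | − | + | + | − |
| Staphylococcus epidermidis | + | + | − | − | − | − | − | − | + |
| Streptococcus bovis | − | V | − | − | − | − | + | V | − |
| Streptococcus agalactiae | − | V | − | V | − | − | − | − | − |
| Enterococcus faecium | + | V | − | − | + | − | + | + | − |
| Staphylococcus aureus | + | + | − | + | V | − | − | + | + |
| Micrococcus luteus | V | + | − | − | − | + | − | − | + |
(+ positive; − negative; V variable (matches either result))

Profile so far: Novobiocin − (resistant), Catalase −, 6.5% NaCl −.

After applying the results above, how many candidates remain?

3

Catalase −: excludes 5 organisms — 5 left.
Novobiocin −: all 5 remaining candidates are consistent.
6.5% NaCl −: excludes Enterococcus faecalis, Enterococcus faecium — 3 left.
Still consistent: Streptococcus agalactiae, Streptococcus bovis, Streptococcus pneumoniae.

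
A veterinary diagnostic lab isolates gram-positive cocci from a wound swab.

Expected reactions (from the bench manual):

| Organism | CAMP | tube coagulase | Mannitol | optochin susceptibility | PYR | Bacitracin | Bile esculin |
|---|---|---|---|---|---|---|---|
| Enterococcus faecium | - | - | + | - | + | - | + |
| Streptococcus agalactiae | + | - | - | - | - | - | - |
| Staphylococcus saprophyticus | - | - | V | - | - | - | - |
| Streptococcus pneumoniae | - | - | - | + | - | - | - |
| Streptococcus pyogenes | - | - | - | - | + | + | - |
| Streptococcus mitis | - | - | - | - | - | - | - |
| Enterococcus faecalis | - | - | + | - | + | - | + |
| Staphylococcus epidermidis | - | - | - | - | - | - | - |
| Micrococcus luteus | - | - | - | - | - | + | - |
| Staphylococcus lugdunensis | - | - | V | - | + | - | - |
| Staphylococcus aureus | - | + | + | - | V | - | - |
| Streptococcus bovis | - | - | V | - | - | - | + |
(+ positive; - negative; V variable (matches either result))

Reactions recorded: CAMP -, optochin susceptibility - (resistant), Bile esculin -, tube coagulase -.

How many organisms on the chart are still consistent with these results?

6

optochin susceptibility -: excludes Streptococcus pneumoniae — 11 left.
tube coagulase -: excludes Staphylococcus aureus — 10 left.
Bile esculin -: excludes Enterococcus faecium, Enterococcus faecalis, Streptococcus bovis — 7 left.
CAMP -: excludes Streptococcus agalactiae — 6 left.
Still consistent: Micrococcus luteus, Staphylococcus epidermidis, Staphylococcus lugdunensis, Staphylococcus saprophyticus, Streptococcus mitis, Streptococcus pyogenes.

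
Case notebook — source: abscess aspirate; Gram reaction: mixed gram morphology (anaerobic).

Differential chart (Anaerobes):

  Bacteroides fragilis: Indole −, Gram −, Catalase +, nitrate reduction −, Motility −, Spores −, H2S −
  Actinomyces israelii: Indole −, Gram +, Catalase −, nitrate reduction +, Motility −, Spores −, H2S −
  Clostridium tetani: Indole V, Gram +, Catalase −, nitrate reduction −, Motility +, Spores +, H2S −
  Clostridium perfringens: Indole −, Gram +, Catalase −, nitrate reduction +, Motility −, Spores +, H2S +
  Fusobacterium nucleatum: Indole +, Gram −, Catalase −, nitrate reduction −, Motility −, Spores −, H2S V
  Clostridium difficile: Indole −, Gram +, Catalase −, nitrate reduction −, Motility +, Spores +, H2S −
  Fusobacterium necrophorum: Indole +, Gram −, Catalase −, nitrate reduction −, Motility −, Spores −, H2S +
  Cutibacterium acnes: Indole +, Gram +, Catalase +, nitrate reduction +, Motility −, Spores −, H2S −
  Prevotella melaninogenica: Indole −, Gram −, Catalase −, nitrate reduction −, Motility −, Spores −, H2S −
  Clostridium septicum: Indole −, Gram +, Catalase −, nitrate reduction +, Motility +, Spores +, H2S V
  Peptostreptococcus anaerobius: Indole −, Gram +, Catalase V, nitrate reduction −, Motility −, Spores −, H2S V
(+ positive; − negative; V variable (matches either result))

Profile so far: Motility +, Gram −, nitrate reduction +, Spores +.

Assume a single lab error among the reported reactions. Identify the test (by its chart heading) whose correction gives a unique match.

As reported, no row in the chart matches all 4 reactions.
Reversing Gram (to +) → unique match: Clostridium septicum.
Reversing Spores → still no organism matches.
Reversing nitrate reduction → still no organism matches.
Reversing Motility → still no organism matches.

Gram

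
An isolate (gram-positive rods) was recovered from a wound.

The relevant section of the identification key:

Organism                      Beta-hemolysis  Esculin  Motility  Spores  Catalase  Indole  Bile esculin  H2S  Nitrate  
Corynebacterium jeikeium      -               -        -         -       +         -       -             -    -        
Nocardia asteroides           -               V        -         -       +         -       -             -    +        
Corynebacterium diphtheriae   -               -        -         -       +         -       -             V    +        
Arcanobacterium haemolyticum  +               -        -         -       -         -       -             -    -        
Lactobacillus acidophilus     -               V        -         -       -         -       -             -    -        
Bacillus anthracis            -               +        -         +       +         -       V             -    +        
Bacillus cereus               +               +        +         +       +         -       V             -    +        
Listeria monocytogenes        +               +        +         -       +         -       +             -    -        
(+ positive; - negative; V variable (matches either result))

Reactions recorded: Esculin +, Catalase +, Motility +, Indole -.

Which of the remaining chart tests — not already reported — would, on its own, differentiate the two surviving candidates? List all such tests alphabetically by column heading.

Nitrate, Spores

Catalase +: excludes Arcanobacterium haemolyticum, Lactobacillus acidophilus — 6 left.
Esculin +: excludes Corynebacterium jeikeium, Corynebacterium diphtheriae — 4 left.
Indole -: all 4 remaining candidates are consistent.
Motility +: excludes Nocardia asteroides, Bacillus anthracis — 2 left.
Two candidates remain: Bacillus cereus and Listeria monocytogenes.
  Beta-hemolysis: + vs + — same for both, does not separate.
  Spores: Bacillus cereus +, Listeria monocytogenes - — discriminates.
  Bile esculin: V vs + — variable for at least one, does not separate.
  H2S: - vs - — same for both, does not separate.
  Nitrate: Bacillus cereus +, Listeria monocytogenes - — discriminates.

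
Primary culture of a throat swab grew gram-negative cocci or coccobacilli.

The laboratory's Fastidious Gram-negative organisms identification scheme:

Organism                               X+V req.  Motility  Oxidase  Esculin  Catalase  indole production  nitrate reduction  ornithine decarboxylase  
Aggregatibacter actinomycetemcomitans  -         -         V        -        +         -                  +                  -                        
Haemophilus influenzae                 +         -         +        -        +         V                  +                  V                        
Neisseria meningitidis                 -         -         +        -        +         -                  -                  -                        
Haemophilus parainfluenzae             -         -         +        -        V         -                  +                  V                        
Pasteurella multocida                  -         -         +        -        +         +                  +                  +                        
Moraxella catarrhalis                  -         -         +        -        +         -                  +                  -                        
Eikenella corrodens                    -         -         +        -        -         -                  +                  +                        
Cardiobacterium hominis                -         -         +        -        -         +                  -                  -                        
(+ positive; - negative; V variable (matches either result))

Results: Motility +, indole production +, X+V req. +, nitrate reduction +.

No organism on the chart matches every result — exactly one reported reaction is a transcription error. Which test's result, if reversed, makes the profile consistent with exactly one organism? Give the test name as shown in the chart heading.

As reported, no row in the chart matches all 4 reactions.
Reversing X+V req. → still no organism matches.
Reversing indole production → still no organism matches.
Reversing Motility (to -) → unique match: Haemophilus influenzae.
Reversing nitrate reduction → still no organism matches.

Motility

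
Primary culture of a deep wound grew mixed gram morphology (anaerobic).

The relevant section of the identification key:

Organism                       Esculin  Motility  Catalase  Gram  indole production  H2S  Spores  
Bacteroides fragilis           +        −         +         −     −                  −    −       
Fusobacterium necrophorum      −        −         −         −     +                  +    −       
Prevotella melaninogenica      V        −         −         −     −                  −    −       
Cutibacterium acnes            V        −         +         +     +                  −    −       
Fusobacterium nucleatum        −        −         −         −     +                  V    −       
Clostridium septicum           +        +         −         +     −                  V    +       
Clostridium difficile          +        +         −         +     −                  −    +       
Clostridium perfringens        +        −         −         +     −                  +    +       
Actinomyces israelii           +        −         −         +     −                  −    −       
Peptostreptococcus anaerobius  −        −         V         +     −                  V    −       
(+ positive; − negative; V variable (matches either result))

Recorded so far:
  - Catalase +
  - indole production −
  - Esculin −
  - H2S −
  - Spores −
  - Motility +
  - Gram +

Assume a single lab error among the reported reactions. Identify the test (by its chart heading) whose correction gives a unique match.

As reported, no row in the chart matches all 7 reactions.
Reversing Catalase → still no organism matches.
Reversing Spores → still no organism matches.
Reversing H2S → still no organism matches.
Reversing Motility (to −) → unique match: Peptostreptococcus anaerobius.
Reversing Esculin → still no organism matches.
Reversing Gram → still no organism matches.
Reversing indole production → still no organism matches.

Motility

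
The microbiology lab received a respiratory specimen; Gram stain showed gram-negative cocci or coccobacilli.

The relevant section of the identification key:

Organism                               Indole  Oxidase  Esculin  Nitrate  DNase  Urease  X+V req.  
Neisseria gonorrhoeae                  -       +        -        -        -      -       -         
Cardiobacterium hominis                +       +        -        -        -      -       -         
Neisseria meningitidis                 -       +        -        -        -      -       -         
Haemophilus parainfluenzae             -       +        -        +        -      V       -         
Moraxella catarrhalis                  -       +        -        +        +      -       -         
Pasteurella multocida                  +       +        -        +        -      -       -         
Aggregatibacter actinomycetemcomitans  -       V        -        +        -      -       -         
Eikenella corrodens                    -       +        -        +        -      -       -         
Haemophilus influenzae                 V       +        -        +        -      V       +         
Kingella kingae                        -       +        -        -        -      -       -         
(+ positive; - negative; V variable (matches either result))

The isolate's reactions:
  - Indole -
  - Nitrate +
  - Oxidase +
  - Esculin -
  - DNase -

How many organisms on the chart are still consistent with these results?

4

Esculin -: all 10 remaining candidates are consistent.
Oxidase +: all 10 remaining candidates are consistent.
Indole -: excludes Cardiobacterium hominis, Pasteurella multocida — 8 left.
DNase -: excludes Moraxella catarrhalis — 7 left.
Nitrate +: excludes Neisseria gonorrhoeae, Neisseria meningitidis, Kingella kingae — 4 left.
Still consistent: Aggregatibacter actinomycetemcomitans, Eikenella corrodens, Haemophilus influenzae, Haemophilus parainfluenzae.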